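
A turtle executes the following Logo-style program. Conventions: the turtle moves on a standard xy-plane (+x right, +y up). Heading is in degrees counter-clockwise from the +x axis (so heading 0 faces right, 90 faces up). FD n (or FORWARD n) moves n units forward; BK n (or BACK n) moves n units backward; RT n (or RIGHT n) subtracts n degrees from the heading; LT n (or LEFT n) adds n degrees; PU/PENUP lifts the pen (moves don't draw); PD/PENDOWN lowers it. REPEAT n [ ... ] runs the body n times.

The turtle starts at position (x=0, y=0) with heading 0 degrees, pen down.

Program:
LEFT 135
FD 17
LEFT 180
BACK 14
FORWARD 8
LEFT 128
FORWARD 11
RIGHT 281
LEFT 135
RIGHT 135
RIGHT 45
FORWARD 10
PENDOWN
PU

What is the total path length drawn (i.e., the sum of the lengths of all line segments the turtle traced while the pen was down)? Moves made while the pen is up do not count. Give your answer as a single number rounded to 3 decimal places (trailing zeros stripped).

Answer: 60

Derivation:
Executing turtle program step by step:
Start: pos=(0,0), heading=0, pen down
LT 135: heading 0 -> 135
FD 17: (0,0) -> (-12.021,12.021) [heading=135, draw]
LT 180: heading 135 -> 315
BK 14: (-12.021,12.021) -> (-21.92,21.92) [heading=315, draw]
FD 8: (-21.92,21.92) -> (-16.263,16.263) [heading=315, draw]
LT 128: heading 315 -> 83
FD 11: (-16.263,16.263) -> (-14.923,27.181) [heading=83, draw]
RT 281: heading 83 -> 162
LT 135: heading 162 -> 297
RT 135: heading 297 -> 162
RT 45: heading 162 -> 117
FD 10: (-14.923,27.181) -> (-19.463,36.092) [heading=117, draw]
PD: pen down
PU: pen up
Final: pos=(-19.463,36.092), heading=117, 5 segment(s) drawn

Segment lengths:
  seg 1: (0,0) -> (-12.021,12.021), length = 17
  seg 2: (-12.021,12.021) -> (-21.92,21.92), length = 14
  seg 3: (-21.92,21.92) -> (-16.263,16.263), length = 8
  seg 4: (-16.263,16.263) -> (-14.923,27.181), length = 11
  seg 5: (-14.923,27.181) -> (-19.463,36.092), length = 10
Total = 60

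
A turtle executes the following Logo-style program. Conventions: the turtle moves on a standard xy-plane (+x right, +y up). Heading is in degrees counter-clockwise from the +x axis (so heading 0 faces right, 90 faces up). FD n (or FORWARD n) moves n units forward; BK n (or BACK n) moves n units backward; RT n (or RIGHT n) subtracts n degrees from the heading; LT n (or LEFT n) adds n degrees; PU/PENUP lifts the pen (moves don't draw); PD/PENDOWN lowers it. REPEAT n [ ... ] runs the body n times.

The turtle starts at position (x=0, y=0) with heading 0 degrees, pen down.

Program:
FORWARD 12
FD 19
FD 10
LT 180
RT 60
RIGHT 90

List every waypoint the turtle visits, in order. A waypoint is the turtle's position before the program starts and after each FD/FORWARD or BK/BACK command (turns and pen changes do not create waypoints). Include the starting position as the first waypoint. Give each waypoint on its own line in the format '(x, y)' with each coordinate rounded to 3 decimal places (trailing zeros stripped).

Executing turtle program step by step:
Start: pos=(0,0), heading=0, pen down
FD 12: (0,0) -> (12,0) [heading=0, draw]
FD 19: (12,0) -> (31,0) [heading=0, draw]
FD 10: (31,0) -> (41,0) [heading=0, draw]
LT 180: heading 0 -> 180
RT 60: heading 180 -> 120
RT 90: heading 120 -> 30
Final: pos=(41,0), heading=30, 3 segment(s) drawn
Waypoints (4 total):
(0, 0)
(12, 0)
(31, 0)
(41, 0)

Answer: (0, 0)
(12, 0)
(31, 0)
(41, 0)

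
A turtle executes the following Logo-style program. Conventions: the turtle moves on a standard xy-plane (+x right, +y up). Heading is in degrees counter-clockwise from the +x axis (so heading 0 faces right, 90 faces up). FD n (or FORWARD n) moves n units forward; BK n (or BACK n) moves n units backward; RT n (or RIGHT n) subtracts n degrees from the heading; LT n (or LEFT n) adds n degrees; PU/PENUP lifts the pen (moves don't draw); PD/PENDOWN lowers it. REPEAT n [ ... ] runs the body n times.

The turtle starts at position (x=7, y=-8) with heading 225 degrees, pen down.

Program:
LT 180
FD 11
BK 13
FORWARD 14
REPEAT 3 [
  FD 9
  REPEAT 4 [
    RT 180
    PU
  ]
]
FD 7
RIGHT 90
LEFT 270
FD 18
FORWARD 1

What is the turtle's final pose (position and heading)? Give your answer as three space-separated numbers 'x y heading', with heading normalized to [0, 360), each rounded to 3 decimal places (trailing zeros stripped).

Executing turtle program step by step:
Start: pos=(7,-8), heading=225, pen down
LT 180: heading 225 -> 45
FD 11: (7,-8) -> (14.778,-0.222) [heading=45, draw]
BK 13: (14.778,-0.222) -> (5.586,-9.414) [heading=45, draw]
FD 14: (5.586,-9.414) -> (15.485,0.485) [heading=45, draw]
REPEAT 3 [
  -- iteration 1/3 --
  FD 9: (15.485,0.485) -> (21.849,6.849) [heading=45, draw]
  REPEAT 4 [
    -- iteration 1/4 --
    RT 180: heading 45 -> 225
    PU: pen up
    -- iteration 2/4 --
    RT 180: heading 225 -> 45
    PU: pen up
    -- iteration 3/4 --
    RT 180: heading 45 -> 225
    PU: pen up
    -- iteration 4/4 --
    RT 180: heading 225 -> 45
    PU: pen up
  ]
  -- iteration 2/3 --
  FD 9: (21.849,6.849) -> (28.213,13.213) [heading=45, move]
  REPEAT 4 [
    -- iteration 1/4 --
    RT 180: heading 45 -> 225
    PU: pen up
    -- iteration 2/4 --
    RT 180: heading 225 -> 45
    PU: pen up
    -- iteration 3/4 --
    RT 180: heading 45 -> 225
    PU: pen up
    -- iteration 4/4 --
    RT 180: heading 225 -> 45
    PU: pen up
  ]
  -- iteration 3/3 --
  FD 9: (28.213,13.213) -> (34.577,19.577) [heading=45, move]
  REPEAT 4 [
    -- iteration 1/4 --
    RT 180: heading 45 -> 225
    PU: pen up
    -- iteration 2/4 --
    RT 180: heading 225 -> 45
    PU: pen up
    -- iteration 3/4 --
    RT 180: heading 45 -> 225
    PU: pen up
    -- iteration 4/4 --
    RT 180: heading 225 -> 45
    PU: pen up
  ]
]
FD 7: (34.577,19.577) -> (39.527,24.527) [heading=45, move]
RT 90: heading 45 -> 315
LT 270: heading 315 -> 225
FD 18: (39.527,24.527) -> (26.799,11.799) [heading=225, move]
FD 1: (26.799,11.799) -> (26.092,11.092) [heading=225, move]
Final: pos=(26.092,11.092), heading=225, 4 segment(s) drawn

Answer: 26.092 11.092 225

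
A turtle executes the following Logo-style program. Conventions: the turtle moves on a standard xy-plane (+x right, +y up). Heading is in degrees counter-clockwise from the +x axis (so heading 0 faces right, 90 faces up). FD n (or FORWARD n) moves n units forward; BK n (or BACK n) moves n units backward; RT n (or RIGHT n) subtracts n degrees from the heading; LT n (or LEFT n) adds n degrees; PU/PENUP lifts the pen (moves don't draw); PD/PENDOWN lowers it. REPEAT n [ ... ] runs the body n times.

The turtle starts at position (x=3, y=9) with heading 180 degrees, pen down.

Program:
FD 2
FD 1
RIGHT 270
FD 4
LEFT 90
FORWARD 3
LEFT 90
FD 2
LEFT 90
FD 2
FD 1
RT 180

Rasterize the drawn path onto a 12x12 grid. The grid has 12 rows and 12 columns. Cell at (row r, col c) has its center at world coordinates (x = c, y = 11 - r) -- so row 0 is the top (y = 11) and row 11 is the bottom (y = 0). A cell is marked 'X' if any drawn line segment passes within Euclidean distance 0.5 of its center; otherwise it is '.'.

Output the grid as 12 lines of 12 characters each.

Segment 0: (3,9) -> (1,9)
Segment 1: (1,9) -> (0,9)
Segment 2: (0,9) -> (0,5)
Segment 3: (0,5) -> (3,5)
Segment 4: (3,5) -> (3,7)
Segment 5: (3,7) -> (1,7)
Segment 6: (1,7) -> (0,7)

Answer: ............
............
XXXX........
X...........
XXXX........
X..X........
XXXX........
............
............
............
............
............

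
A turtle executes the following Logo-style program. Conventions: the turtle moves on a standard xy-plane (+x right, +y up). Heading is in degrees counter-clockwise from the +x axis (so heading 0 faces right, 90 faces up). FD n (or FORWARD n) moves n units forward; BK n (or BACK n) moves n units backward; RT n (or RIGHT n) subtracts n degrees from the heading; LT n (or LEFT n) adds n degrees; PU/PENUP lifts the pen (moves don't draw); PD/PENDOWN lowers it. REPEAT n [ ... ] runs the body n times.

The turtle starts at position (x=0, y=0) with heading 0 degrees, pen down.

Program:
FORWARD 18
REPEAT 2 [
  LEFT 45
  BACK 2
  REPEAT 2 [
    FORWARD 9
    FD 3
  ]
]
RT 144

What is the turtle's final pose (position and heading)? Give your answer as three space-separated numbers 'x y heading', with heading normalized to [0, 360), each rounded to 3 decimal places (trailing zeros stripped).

Answer: 33.556 37.556 306

Derivation:
Executing turtle program step by step:
Start: pos=(0,0), heading=0, pen down
FD 18: (0,0) -> (18,0) [heading=0, draw]
REPEAT 2 [
  -- iteration 1/2 --
  LT 45: heading 0 -> 45
  BK 2: (18,0) -> (16.586,-1.414) [heading=45, draw]
  REPEAT 2 [
    -- iteration 1/2 --
    FD 9: (16.586,-1.414) -> (22.95,4.95) [heading=45, draw]
    FD 3: (22.95,4.95) -> (25.071,7.071) [heading=45, draw]
    -- iteration 2/2 --
    FD 9: (25.071,7.071) -> (31.435,13.435) [heading=45, draw]
    FD 3: (31.435,13.435) -> (33.556,15.556) [heading=45, draw]
  ]
  -- iteration 2/2 --
  LT 45: heading 45 -> 90
  BK 2: (33.556,15.556) -> (33.556,13.556) [heading=90, draw]
  REPEAT 2 [
    -- iteration 1/2 --
    FD 9: (33.556,13.556) -> (33.556,22.556) [heading=90, draw]
    FD 3: (33.556,22.556) -> (33.556,25.556) [heading=90, draw]
    -- iteration 2/2 --
    FD 9: (33.556,25.556) -> (33.556,34.556) [heading=90, draw]
    FD 3: (33.556,34.556) -> (33.556,37.556) [heading=90, draw]
  ]
]
RT 144: heading 90 -> 306
Final: pos=(33.556,37.556), heading=306, 11 segment(s) drawn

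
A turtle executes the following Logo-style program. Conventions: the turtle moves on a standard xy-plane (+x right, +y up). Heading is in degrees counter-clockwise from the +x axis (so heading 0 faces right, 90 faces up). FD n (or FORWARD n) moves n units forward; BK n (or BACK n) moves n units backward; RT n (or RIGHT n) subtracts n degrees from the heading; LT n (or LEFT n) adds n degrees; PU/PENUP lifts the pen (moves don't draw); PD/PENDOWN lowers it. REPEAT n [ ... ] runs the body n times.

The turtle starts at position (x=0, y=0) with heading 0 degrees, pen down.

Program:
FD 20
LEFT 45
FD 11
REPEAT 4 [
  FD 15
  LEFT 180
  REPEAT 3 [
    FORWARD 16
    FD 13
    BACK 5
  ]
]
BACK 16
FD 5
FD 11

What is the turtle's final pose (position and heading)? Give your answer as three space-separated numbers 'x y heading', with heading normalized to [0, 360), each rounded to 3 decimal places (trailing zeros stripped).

Executing turtle program step by step:
Start: pos=(0,0), heading=0, pen down
FD 20: (0,0) -> (20,0) [heading=0, draw]
LT 45: heading 0 -> 45
FD 11: (20,0) -> (27.778,7.778) [heading=45, draw]
REPEAT 4 [
  -- iteration 1/4 --
  FD 15: (27.778,7.778) -> (38.385,18.385) [heading=45, draw]
  LT 180: heading 45 -> 225
  REPEAT 3 [
    -- iteration 1/3 --
    FD 16: (38.385,18.385) -> (27.071,7.071) [heading=225, draw]
    FD 13: (27.071,7.071) -> (17.879,-2.121) [heading=225, draw]
    BK 5: (17.879,-2.121) -> (21.414,1.414) [heading=225, draw]
    -- iteration 2/3 --
    FD 16: (21.414,1.414) -> (10.101,-9.899) [heading=225, draw]
    FD 13: (10.101,-9.899) -> (0.908,-19.092) [heading=225, draw]
    BK 5: (0.908,-19.092) -> (4.444,-15.556) [heading=225, draw]
    -- iteration 3/3 --
    FD 16: (4.444,-15.556) -> (-6.87,-26.87) [heading=225, draw]
    FD 13: (-6.87,-26.87) -> (-16.062,-36.062) [heading=225, draw]
    BK 5: (-16.062,-36.062) -> (-12.527,-32.527) [heading=225, draw]
  ]
  -- iteration 2/4 --
  FD 15: (-12.527,-32.527) -> (-23.134,-43.134) [heading=225, draw]
  LT 180: heading 225 -> 45
  REPEAT 3 [
    -- iteration 1/3 --
    FD 16: (-23.134,-43.134) -> (-11.82,-31.82) [heading=45, draw]
    FD 13: (-11.82,-31.82) -> (-2.627,-22.627) [heading=45, draw]
    BK 5: (-2.627,-22.627) -> (-6.163,-26.163) [heading=45, draw]
    -- iteration 2/3 --
    FD 16: (-6.163,-26.163) -> (5.151,-14.849) [heading=45, draw]
    FD 13: (5.151,-14.849) -> (14.343,-5.657) [heading=45, draw]
    BK 5: (14.343,-5.657) -> (10.808,-9.192) [heading=45, draw]
    -- iteration 3/3 --
    FD 16: (10.808,-9.192) -> (22.121,2.121) [heading=45, draw]
    FD 13: (22.121,2.121) -> (31.314,11.314) [heading=45, draw]
    BK 5: (31.314,11.314) -> (27.778,7.778) [heading=45, draw]
  ]
  -- iteration 3/4 --
  FD 15: (27.778,7.778) -> (38.385,18.385) [heading=45, draw]
  LT 180: heading 45 -> 225
  REPEAT 3 [
    -- iteration 1/3 --
    FD 16: (38.385,18.385) -> (27.071,7.071) [heading=225, draw]
    FD 13: (27.071,7.071) -> (17.879,-2.121) [heading=225, draw]
    BK 5: (17.879,-2.121) -> (21.414,1.414) [heading=225, draw]
    -- iteration 2/3 --
    FD 16: (21.414,1.414) -> (10.101,-9.899) [heading=225, draw]
    FD 13: (10.101,-9.899) -> (0.908,-19.092) [heading=225, draw]
    BK 5: (0.908,-19.092) -> (4.444,-15.556) [heading=225, draw]
    -- iteration 3/3 --
    FD 16: (4.444,-15.556) -> (-6.87,-26.87) [heading=225, draw]
    FD 13: (-6.87,-26.87) -> (-16.062,-36.062) [heading=225, draw]
    BK 5: (-16.062,-36.062) -> (-12.527,-32.527) [heading=225, draw]
  ]
  -- iteration 4/4 --
  FD 15: (-12.527,-32.527) -> (-23.134,-43.134) [heading=225, draw]
  LT 180: heading 225 -> 45
  REPEAT 3 [
    -- iteration 1/3 --
    FD 16: (-23.134,-43.134) -> (-11.82,-31.82) [heading=45, draw]
    FD 13: (-11.82,-31.82) -> (-2.627,-22.627) [heading=45, draw]
    BK 5: (-2.627,-22.627) -> (-6.163,-26.163) [heading=45, draw]
    -- iteration 2/3 --
    FD 16: (-6.163,-26.163) -> (5.151,-14.849) [heading=45, draw]
    FD 13: (5.151,-14.849) -> (14.343,-5.657) [heading=45, draw]
    BK 5: (14.343,-5.657) -> (10.808,-9.192) [heading=45, draw]
    -- iteration 3/3 --
    FD 16: (10.808,-9.192) -> (22.121,2.121) [heading=45, draw]
    FD 13: (22.121,2.121) -> (31.314,11.314) [heading=45, draw]
    BK 5: (31.314,11.314) -> (27.778,7.778) [heading=45, draw]
  ]
]
BK 16: (27.778,7.778) -> (16.464,-3.536) [heading=45, draw]
FD 5: (16.464,-3.536) -> (20,0) [heading=45, draw]
FD 11: (20,0) -> (27.778,7.778) [heading=45, draw]
Final: pos=(27.778,7.778), heading=45, 45 segment(s) drawn

Answer: 27.778 7.778 45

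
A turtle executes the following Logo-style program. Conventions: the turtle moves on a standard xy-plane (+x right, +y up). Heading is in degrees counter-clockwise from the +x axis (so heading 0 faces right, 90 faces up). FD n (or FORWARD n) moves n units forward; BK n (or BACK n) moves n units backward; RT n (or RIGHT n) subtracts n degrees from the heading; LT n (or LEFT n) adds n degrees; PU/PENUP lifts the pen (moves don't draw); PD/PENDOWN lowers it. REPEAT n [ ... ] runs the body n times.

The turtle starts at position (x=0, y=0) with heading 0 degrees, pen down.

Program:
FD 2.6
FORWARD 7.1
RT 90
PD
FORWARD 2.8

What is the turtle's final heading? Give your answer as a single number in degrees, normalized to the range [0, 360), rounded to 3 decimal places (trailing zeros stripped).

Answer: 270

Derivation:
Executing turtle program step by step:
Start: pos=(0,0), heading=0, pen down
FD 2.6: (0,0) -> (2.6,0) [heading=0, draw]
FD 7.1: (2.6,0) -> (9.7,0) [heading=0, draw]
RT 90: heading 0 -> 270
PD: pen down
FD 2.8: (9.7,0) -> (9.7,-2.8) [heading=270, draw]
Final: pos=(9.7,-2.8), heading=270, 3 segment(s) drawn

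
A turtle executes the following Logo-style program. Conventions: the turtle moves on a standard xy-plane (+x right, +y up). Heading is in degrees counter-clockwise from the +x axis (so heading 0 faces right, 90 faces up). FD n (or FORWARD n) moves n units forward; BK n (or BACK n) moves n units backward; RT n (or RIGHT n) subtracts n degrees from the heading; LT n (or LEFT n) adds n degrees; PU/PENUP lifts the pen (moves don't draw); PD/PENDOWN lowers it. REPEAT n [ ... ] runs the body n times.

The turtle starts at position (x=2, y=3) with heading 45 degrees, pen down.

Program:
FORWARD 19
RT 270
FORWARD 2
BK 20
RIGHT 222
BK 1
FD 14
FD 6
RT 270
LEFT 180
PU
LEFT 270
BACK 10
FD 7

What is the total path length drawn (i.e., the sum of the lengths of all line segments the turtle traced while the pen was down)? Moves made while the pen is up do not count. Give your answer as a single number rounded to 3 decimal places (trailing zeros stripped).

Answer: 62

Derivation:
Executing turtle program step by step:
Start: pos=(2,3), heading=45, pen down
FD 19: (2,3) -> (15.435,16.435) [heading=45, draw]
RT 270: heading 45 -> 135
FD 2: (15.435,16.435) -> (14.021,17.849) [heading=135, draw]
BK 20: (14.021,17.849) -> (28.163,3.707) [heading=135, draw]
RT 222: heading 135 -> 273
BK 1: (28.163,3.707) -> (28.111,4.706) [heading=273, draw]
FD 14: (28.111,4.706) -> (28.843,-9.275) [heading=273, draw]
FD 6: (28.843,-9.275) -> (29.157,-15.267) [heading=273, draw]
RT 270: heading 273 -> 3
LT 180: heading 3 -> 183
PU: pen up
LT 270: heading 183 -> 93
BK 10: (29.157,-15.267) -> (29.681,-25.253) [heading=93, move]
FD 7: (29.681,-25.253) -> (29.314,-18.263) [heading=93, move]
Final: pos=(29.314,-18.263), heading=93, 6 segment(s) drawn

Segment lengths:
  seg 1: (2,3) -> (15.435,16.435), length = 19
  seg 2: (15.435,16.435) -> (14.021,17.849), length = 2
  seg 3: (14.021,17.849) -> (28.163,3.707), length = 20
  seg 4: (28.163,3.707) -> (28.111,4.706), length = 1
  seg 5: (28.111,4.706) -> (28.843,-9.275), length = 14
  seg 6: (28.843,-9.275) -> (29.157,-15.267), length = 6
Total = 62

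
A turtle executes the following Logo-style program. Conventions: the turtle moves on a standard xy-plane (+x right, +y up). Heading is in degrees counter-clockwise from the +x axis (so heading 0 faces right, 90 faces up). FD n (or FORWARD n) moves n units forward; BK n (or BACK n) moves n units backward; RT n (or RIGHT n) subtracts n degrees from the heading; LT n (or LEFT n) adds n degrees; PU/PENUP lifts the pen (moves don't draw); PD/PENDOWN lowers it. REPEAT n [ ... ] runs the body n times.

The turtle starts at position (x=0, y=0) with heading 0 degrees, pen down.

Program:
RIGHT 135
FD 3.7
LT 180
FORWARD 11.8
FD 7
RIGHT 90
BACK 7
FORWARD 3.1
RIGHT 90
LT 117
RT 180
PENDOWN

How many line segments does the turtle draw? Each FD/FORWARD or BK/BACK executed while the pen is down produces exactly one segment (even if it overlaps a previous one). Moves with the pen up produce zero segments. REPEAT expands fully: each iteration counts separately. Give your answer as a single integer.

Answer: 5

Derivation:
Executing turtle program step by step:
Start: pos=(0,0), heading=0, pen down
RT 135: heading 0 -> 225
FD 3.7: (0,0) -> (-2.616,-2.616) [heading=225, draw]
LT 180: heading 225 -> 45
FD 11.8: (-2.616,-2.616) -> (5.728,5.728) [heading=45, draw]
FD 7: (5.728,5.728) -> (10.677,10.677) [heading=45, draw]
RT 90: heading 45 -> 315
BK 7: (10.677,10.677) -> (5.728,15.627) [heading=315, draw]
FD 3.1: (5.728,15.627) -> (7.92,13.435) [heading=315, draw]
RT 90: heading 315 -> 225
LT 117: heading 225 -> 342
RT 180: heading 342 -> 162
PD: pen down
Final: pos=(7.92,13.435), heading=162, 5 segment(s) drawn
Segments drawn: 5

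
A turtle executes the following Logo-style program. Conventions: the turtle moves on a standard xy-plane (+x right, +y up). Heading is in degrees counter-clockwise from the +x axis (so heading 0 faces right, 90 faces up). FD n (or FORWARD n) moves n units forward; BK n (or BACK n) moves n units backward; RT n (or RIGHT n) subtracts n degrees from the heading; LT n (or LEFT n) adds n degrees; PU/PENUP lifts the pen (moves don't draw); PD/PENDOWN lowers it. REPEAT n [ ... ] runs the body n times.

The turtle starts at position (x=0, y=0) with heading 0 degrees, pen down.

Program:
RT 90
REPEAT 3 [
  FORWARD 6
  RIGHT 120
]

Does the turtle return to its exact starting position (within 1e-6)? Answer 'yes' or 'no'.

Executing turtle program step by step:
Start: pos=(0,0), heading=0, pen down
RT 90: heading 0 -> 270
REPEAT 3 [
  -- iteration 1/3 --
  FD 6: (0,0) -> (0,-6) [heading=270, draw]
  RT 120: heading 270 -> 150
  -- iteration 2/3 --
  FD 6: (0,-6) -> (-5.196,-3) [heading=150, draw]
  RT 120: heading 150 -> 30
  -- iteration 3/3 --
  FD 6: (-5.196,-3) -> (0,0) [heading=30, draw]
  RT 120: heading 30 -> 270
]
Final: pos=(0,0), heading=270, 3 segment(s) drawn

Start position: (0, 0)
Final position: (0, 0)
Distance = 0; < 1e-6 -> CLOSED

Answer: yes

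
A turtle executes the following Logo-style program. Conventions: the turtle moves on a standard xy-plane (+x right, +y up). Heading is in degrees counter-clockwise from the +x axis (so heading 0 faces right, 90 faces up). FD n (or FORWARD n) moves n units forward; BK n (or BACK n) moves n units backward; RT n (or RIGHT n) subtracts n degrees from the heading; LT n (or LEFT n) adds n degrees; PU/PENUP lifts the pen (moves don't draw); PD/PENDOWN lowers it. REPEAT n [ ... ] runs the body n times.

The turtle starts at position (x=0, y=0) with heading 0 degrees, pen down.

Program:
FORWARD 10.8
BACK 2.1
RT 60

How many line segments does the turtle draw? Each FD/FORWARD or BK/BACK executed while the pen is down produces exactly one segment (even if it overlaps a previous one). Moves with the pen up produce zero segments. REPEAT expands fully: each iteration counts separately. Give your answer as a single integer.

Executing turtle program step by step:
Start: pos=(0,0), heading=0, pen down
FD 10.8: (0,0) -> (10.8,0) [heading=0, draw]
BK 2.1: (10.8,0) -> (8.7,0) [heading=0, draw]
RT 60: heading 0 -> 300
Final: pos=(8.7,0), heading=300, 2 segment(s) drawn
Segments drawn: 2

Answer: 2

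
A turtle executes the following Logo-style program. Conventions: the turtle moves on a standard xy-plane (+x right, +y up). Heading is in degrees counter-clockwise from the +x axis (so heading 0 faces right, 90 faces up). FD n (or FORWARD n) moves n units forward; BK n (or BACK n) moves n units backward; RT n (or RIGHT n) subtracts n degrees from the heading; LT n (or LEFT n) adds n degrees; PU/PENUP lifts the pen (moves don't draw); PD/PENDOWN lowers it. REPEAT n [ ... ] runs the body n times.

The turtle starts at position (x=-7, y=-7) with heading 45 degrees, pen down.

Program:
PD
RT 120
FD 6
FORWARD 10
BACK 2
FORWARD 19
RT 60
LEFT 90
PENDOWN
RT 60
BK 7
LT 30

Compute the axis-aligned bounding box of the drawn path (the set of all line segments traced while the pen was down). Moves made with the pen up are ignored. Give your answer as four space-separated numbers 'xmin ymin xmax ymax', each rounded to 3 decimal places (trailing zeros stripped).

Executing turtle program step by step:
Start: pos=(-7,-7), heading=45, pen down
PD: pen down
RT 120: heading 45 -> 285
FD 6: (-7,-7) -> (-5.447,-12.796) [heading=285, draw]
FD 10: (-5.447,-12.796) -> (-2.859,-22.455) [heading=285, draw]
BK 2: (-2.859,-22.455) -> (-3.377,-20.523) [heading=285, draw]
FD 19: (-3.377,-20.523) -> (1.541,-38.876) [heading=285, draw]
RT 60: heading 285 -> 225
LT 90: heading 225 -> 315
PD: pen down
RT 60: heading 315 -> 255
BK 7: (1.541,-38.876) -> (3.353,-32.114) [heading=255, draw]
LT 30: heading 255 -> 285
Final: pos=(3.353,-32.114), heading=285, 5 segment(s) drawn

Segment endpoints: x in {-7, -5.447, -3.377, -2.859, 1.541, 3.353}, y in {-38.876, -32.114, -22.455, -20.523, -12.796, -7}
xmin=-7, ymin=-38.876, xmax=3.353, ymax=-7

Answer: -7 -38.876 3.353 -7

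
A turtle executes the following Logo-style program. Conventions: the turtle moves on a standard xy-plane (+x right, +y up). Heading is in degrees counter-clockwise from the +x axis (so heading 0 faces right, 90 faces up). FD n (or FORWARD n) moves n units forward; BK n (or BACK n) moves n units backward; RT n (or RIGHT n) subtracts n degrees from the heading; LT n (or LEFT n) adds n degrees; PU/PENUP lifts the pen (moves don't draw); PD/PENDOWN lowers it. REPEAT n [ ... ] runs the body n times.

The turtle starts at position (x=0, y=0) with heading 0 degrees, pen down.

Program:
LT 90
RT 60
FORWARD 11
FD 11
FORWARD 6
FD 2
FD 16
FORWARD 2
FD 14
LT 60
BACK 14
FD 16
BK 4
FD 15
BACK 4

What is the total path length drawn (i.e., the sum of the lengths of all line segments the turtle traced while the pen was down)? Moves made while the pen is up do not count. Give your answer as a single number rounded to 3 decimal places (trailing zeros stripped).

Executing turtle program step by step:
Start: pos=(0,0), heading=0, pen down
LT 90: heading 0 -> 90
RT 60: heading 90 -> 30
FD 11: (0,0) -> (9.526,5.5) [heading=30, draw]
FD 11: (9.526,5.5) -> (19.053,11) [heading=30, draw]
FD 6: (19.053,11) -> (24.249,14) [heading=30, draw]
FD 2: (24.249,14) -> (25.981,15) [heading=30, draw]
FD 16: (25.981,15) -> (39.837,23) [heading=30, draw]
FD 2: (39.837,23) -> (41.569,24) [heading=30, draw]
FD 14: (41.569,24) -> (53.694,31) [heading=30, draw]
LT 60: heading 30 -> 90
BK 14: (53.694,31) -> (53.694,17) [heading=90, draw]
FD 16: (53.694,17) -> (53.694,33) [heading=90, draw]
BK 4: (53.694,33) -> (53.694,29) [heading=90, draw]
FD 15: (53.694,29) -> (53.694,44) [heading=90, draw]
BK 4: (53.694,44) -> (53.694,40) [heading=90, draw]
Final: pos=(53.694,40), heading=90, 12 segment(s) drawn

Segment lengths:
  seg 1: (0,0) -> (9.526,5.5), length = 11
  seg 2: (9.526,5.5) -> (19.053,11), length = 11
  seg 3: (19.053,11) -> (24.249,14), length = 6
  seg 4: (24.249,14) -> (25.981,15), length = 2
  seg 5: (25.981,15) -> (39.837,23), length = 16
  seg 6: (39.837,23) -> (41.569,24), length = 2
  seg 7: (41.569,24) -> (53.694,31), length = 14
  seg 8: (53.694,31) -> (53.694,17), length = 14
  seg 9: (53.694,17) -> (53.694,33), length = 16
  seg 10: (53.694,33) -> (53.694,29), length = 4
  seg 11: (53.694,29) -> (53.694,44), length = 15
  seg 12: (53.694,44) -> (53.694,40), length = 4
Total = 115

Answer: 115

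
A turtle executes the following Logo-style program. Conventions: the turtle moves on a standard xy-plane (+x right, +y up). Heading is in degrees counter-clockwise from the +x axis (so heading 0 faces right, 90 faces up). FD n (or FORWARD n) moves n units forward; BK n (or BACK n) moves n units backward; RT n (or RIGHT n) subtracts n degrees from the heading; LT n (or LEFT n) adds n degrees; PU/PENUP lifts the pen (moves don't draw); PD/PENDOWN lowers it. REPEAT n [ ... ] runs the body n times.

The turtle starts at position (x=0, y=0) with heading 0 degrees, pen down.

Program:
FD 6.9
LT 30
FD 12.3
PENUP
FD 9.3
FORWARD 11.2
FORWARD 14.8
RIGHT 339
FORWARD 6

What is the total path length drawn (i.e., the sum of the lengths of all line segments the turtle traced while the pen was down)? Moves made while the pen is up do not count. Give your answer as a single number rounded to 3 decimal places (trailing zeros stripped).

Executing turtle program step by step:
Start: pos=(0,0), heading=0, pen down
FD 6.9: (0,0) -> (6.9,0) [heading=0, draw]
LT 30: heading 0 -> 30
FD 12.3: (6.9,0) -> (17.552,6.15) [heading=30, draw]
PU: pen up
FD 9.3: (17.552,6.15) -> (25.606,10.8) [heading=30, move]
FD 11.2: (25.606,10.8) -> (35.306,16.4) [heading=30, move]
FD 14.8: (35.306,16.4) -> (48.123,23.8) [heading=30, move]
RT 339: heading 30 -> 51
FD 6: (48.123,23.8) -> (51.899,28.463) [heading=51, move]
Final: pos=(51.899,28.463), heading=51, 2 segment(s) drawn

Segment lengths:
  seg 1: (0,0) -> (6.9,0), length = 6.9
  seg 2: (6.9,0) -> (17.552,6.15), length = 12.3
Total = 19.2

Answer: 19.2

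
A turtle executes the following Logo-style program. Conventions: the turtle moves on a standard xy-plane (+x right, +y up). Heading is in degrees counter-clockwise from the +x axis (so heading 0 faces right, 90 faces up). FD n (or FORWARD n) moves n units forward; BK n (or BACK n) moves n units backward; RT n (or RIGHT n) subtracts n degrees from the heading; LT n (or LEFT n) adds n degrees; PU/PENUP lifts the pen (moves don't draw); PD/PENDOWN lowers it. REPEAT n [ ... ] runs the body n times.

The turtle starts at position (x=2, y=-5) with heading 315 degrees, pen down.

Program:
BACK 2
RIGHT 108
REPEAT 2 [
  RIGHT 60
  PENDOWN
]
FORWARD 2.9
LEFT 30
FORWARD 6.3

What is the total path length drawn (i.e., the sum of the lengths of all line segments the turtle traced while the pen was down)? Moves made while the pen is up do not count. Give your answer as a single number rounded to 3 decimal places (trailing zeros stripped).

Answer: 11.2

Derivation:
Executing turtle program step by step:
Start: pos=(2,-5), heading=315, pen down
BK 2: (2,-5) -> (0.586,-3.586) [heading=315, draw]
RT 108: heading 315 -> 207
REPEAT 2 [
  -- iteration 1/2 --
  RT 60: heading 207 -> 147
  PD: pen down
  -- iteration 2/2 --
  RT 60: heading 147 -> 87
  PD: pen down
]
FD 2.9: (0.586,-3.586) -> (0.738,-0.69) [heading=87, draw]
LT 30: heading 87 -> 117
FD 6.3: (0.738,-0.69) -> (-2.123,4.924) [heading=117, draw]
Final: pos=(-2.123,4.924), heading=117, 3 segment(s) drawn

Segment lengths:
  seg 1: (2,-5) -> (0.586,-3.586), length = 2
  seg 2: (0.586,-3.586) -> (0.738,-0.69), length = 2.9
  seg 3: (0.738,-0.69) -> (-2.123,4.924), length = 6.3
Total = 11.2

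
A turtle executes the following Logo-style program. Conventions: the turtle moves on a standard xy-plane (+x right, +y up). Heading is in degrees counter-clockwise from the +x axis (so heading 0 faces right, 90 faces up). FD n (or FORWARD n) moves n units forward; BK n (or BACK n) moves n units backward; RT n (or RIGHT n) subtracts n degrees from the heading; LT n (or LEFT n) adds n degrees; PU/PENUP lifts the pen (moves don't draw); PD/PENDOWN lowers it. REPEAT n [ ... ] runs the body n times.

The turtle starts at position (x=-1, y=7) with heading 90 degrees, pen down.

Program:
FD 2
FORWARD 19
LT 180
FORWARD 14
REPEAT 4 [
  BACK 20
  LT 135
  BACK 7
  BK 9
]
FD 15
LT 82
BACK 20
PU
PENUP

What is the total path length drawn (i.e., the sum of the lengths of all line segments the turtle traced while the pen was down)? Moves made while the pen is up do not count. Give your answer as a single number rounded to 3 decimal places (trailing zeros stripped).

Answer: 214

Derivation:
Executing turtle program step by step:
Start: pos=(-1,7), heading=90, pen down
FD 2: (-1,7) -> (-1,9) [heading=90, draw]
FD 19: (-1,9) -> (-1,28) [heading=90, draw]
LT 180: heading 90 -> 270
FD 14: (-1,28) -> (-1,14) [heading=270, draw]
REPEAT 4 [
  -- iteration 1/4 --
  BK 20: (-1,14) -> (-1,34) [heading=270, draw]
  LT 135: heading 270 -> 45
  BK 7: (-1,34) -> (-5.95,29.05) [heading=45, draw]
  BK 9: (-5.95,29.05) -> (-12.314,22.686) [heading=45, draw]
  -- iteration 2/4 --
  BK 20: (-12.314,22.686) -> (-26.456,8.544) [heading=45, draw]
  LT 135: heading 45 -> 180
  BK 7: (-26.456,8.544) -> (-19.456,8.544) [heading=180, draw]
  BK 9: (-19.456,8.544) -> (-10.456,8.544) [heading=180, draw]
  -- iteration 3/4 --
  BK 20: (-10.456,8.544) -> (9.544,8.544) [heading=180, draw]
  LT 135: heading 180 -> 315
  BK 7: (9.544,8.544) -> (4.594,13.494) [heading=315, draw]
  BK 9: (4.594,13.494) -> (-1.77,19.858) [heading=315, draw]
  -- iteration 4/4 --
  BK 20: (-1.77,19.858) -> (-15.912,34) [heading=315, draw]
  LT 135: heading 315 -> 90
  BK 7: (-15.912,34) -> (-15.912,27) [heading=90, draw]
  BK 9: (-15.912,27) -> (-15.912,18) [heading=90, draw]
]
FD 15: (-15.912,18) -> (-15.912,33) [heading=90, draw]
LT 82: heading 90 -> 172
BK 20: (-15.912,33) -> (3.894,30.217) [heading=172, draw]
PU: pen up
PU: pen up
Final: pos=(3.894,30.217), heading=172, 17 segment(s) drawn

Segment lengths:
  seg 1: (-1,7) -> (-1,9), length = 2
  seg 2: (-1,9) -> (-1,28), length = 19
  seg 3: (-1,28) -> (-1,14), length = 14
  seg 4: (-1,14) -> (-1,34), length = 20
  seg 5: (-1,34) -> (-5.95,29.05), length = 7
  seg 6: (-5.95,29.05) -> (-12.314,22.686), length = 9
  seg 7: (-12.314,22.686) -> (-26.456,8.544), length = 20
  seg 8: (-26.456,8.544) -> (-19.456,8.544), length = 7
  seg 9: (-19.456,8.544) -> (-10.456,8.544), length = 9
  seg 10: (-10.456,8.544) -> (9.544,8.544), length = 20
  seg 11: (9.544,8.544) -> (4.594,13.494), length = 7
  seg 12: (4.594,13.494) -> (-1.77,19.858), length = 9
  seg 13: (-1.77,19.858) -> (-15.912,34), length = 20
  seg 14: (-15.912,34) -> (-15.912,27), length = 7
  seg 15: (-15.912,27) -> (-15.912,18), length = 9
  seg 16: (-15.912,18) -> (-15.912,33), length = 15
  seg 17: (-15.912,33) -> (3.894,30.217), length = 20
Total = 214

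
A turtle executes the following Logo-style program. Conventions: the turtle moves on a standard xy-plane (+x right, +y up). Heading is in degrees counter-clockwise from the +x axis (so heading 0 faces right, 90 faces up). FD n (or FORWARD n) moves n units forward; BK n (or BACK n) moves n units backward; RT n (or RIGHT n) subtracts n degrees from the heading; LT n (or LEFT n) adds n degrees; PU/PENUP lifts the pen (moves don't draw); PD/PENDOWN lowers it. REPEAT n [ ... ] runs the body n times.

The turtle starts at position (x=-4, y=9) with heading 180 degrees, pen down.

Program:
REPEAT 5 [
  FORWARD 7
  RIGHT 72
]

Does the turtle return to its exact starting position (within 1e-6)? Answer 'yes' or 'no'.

Answer: yes

Derivation:
Executing turtle program step by step:
Start: pos=(-4,9), heading=180, pen down
REPEAT 5 [
  -- iteration 1/5 --
  FD 7: (-4,9) -> (-11,9) [heading=180, draw]
  RT 72: heading 180 -> 108
  -- iteration 2/5 --
  FD 7: (-11,9) -> (-13.163,15.657) [heading=108, draw]
  RT 72: heading 108 -> 36
  -- iteration 3/5 --
  FD 7: (-13.163,15.657) -> (-7.5,19.772) [heading=36, draw]
  RT 72: heading 36 -> 324
  -- iteration 4/5 --
  FD 7: (-7.5,19.772) -> (-1.837,15.657) [heading=324, draw]
  RT 72: heading 324 -> 252
  -- iteration 5/5 --
  FD 7: (-1.837,15.657) -> (-4,9) [heading=252, draw]
  RT 72: heading 252 -> 180
]
Final: pos=(-4,9), heading=180, 5 segment(s) drawn

Start position: (-4, 9)
Final position: (-4, 9)
Distance = 0; < 1e-6 -> CLOSED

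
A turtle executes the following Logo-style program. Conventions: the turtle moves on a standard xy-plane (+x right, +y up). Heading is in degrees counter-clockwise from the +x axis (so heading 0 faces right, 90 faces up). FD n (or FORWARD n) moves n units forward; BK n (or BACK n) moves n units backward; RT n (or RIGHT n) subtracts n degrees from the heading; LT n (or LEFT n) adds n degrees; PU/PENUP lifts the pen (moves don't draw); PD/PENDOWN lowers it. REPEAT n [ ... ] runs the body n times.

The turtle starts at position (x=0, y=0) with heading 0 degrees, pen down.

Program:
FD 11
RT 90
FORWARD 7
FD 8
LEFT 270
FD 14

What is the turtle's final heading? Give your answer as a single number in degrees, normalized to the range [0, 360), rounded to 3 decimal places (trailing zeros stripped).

Executing turtle program step by step:
Start: pos=(0,0), heading=0, pen down
FD 11: (0,0) -> (11,0) [heading=0, draw]
RT 90: heading 0 -> 270
FD 7: (11,0) -> (11,-7) [heading=270, draw]
FD 8: (11,-7) -> (11,-15) [heading=270, draw]
LT 270: heading 270 -> 180
FD 14: (11,-15) -> (-3,-15) [heading=180, draw]
Final: pos=(-3,-15), heading=180, 4 segment(s) drawn

Answer: 180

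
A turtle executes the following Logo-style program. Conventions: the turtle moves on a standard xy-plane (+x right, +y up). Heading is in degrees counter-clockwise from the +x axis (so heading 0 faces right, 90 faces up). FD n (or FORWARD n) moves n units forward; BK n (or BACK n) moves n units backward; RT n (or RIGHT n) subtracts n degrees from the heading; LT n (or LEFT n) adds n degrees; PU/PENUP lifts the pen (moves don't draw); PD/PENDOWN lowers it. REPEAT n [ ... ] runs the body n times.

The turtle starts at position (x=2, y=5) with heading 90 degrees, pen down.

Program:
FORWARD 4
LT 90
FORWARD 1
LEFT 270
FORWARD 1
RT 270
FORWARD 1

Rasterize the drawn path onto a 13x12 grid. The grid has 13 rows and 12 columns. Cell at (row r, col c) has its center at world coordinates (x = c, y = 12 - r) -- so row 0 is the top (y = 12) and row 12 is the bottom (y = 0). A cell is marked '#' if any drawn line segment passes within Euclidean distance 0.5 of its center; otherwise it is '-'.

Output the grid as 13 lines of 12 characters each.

Segment 0: (2,5) -> (2,9)
Segment 1: (2,9) -> (1,9)
Segment 2: (1,9) -> (1,10)
Segment 3: (1,10) -> (0,10)

Answer: ------------
------------
##----------
-##---------
--#---------
--#---------
--#---------
--#---------
------------
------------
------------
------------
------------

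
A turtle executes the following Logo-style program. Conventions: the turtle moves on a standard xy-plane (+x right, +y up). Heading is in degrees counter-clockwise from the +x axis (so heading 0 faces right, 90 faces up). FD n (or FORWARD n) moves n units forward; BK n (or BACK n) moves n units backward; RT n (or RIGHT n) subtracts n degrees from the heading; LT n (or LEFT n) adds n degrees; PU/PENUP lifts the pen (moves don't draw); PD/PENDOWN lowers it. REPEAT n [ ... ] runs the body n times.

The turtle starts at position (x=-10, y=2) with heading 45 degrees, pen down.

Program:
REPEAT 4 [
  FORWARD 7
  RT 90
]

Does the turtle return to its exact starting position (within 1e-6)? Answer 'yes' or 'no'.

Answer: yes

Derivation:
Executing turtle program step by step:
Start: pos=(-10,2), heading=45, pen down
REPEAT 4 [
  -- iteration 1/4 --
  FD 7: (-10,2) -> (-5.05,6.95) [heading=45, draw]
  RT 90: heading 45 -> 315
  -- iteration 2/4 --
  FD 7: (-5.05,6.95) -> (-0.101,2) [heading=315, draw]
  RT 90: heading 315 -> 225
  -- iteration 3/4 --
  FD 7: (-0.101,2) -> (-5.05,-2.95) [heading=225, draw]
  RT 90: heading 225 -> 135
  -- iteration 4/4 --
  FD 7: (-5.05,-2.95) -> (-10,2) [heading=135, draw]
  RT 90: heading 135 -> 45
]
Final: pos=(-10,2), heading=45, 4 segment(s) drawn

Start position: (-10, 2)
Final position: (-10, 2)
Distance = 0; < 1e-6 -> CLOSED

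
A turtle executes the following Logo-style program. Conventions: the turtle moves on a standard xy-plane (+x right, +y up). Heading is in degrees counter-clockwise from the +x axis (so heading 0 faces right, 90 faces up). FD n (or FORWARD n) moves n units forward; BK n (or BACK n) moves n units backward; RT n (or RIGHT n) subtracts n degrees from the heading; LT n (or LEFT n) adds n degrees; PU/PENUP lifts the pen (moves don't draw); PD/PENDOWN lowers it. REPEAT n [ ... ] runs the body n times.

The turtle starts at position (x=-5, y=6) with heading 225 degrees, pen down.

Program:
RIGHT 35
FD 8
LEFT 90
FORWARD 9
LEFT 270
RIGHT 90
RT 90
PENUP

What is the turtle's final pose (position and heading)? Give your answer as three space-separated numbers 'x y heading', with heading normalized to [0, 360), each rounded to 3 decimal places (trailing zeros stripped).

Executing turtle program step by step:
Start: pos=(-5,6), heading=225, pen down
RT 35: heading 225 -> 190
FD 8: (-5,6) -> (-12.878,4.611) [heading=190, draw]
LT 90: heading 190 -> 280
FD 9: (-12.878,4.611) -> (-11.316,-4.252) [heading=280, draw]
LT 270: heading 280 -> 190
RT 90: heading 190 -> 100
RT 90: heading 100 -> 10
PU: pen up
Final: pos=(-11.316,-4.252), heading=10, 2 segment(s) drawn

Answer: -11.316 -4.252 10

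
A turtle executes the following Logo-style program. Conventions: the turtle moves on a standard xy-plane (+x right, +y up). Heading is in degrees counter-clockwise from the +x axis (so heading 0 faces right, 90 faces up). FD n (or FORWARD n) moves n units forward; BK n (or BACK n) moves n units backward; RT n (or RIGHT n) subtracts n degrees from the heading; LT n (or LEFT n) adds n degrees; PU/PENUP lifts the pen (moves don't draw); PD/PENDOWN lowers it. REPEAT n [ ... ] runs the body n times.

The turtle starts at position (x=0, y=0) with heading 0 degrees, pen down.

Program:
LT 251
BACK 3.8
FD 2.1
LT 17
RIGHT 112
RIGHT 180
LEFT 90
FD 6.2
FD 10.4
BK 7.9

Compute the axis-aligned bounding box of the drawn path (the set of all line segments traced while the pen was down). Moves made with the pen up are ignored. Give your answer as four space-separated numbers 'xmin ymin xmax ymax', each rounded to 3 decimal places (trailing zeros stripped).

Answer: 0 0 7.305 16.772

Derivation:
Executing turtle program step by step:
Start: pos=(0,0), heading=0, pen down
LT 251: heading 0 -> 251
BK 3.8: (0,0) -> (1.237,3.593) [heading=251, draw]
FD 2.1: (1.237,3.593) -> (0.553,1.607) [heading=251, draw]
LT 17: heading 251 -> 268
RT 112: heading 268 -> 156
RT 180: heading 156 -> 336
LT 90: heading 336 -> 66
FD 6.2: (0.553,1.607) -> (3.075,7.271) [heading=66, draw]
FD 10.4: (3.075,7.271) -> (7.305,16.772) [heading=66, draw]
BK 7.9: (7.305,16.772) -> (4.092,9.555) [heading=66, draw]
Final: pos=(4.092,9.555), heading=66, 5 segment(s) drawn

Segment endpoints: x in {0, 0.553, 1.237, 3.075, 4.092, 7.305}, y in {0, 1.607, 3.593, 7.271, 9.555, 16.772}
xmin=0, ymin=0, xmax=7.305, ymax=16.772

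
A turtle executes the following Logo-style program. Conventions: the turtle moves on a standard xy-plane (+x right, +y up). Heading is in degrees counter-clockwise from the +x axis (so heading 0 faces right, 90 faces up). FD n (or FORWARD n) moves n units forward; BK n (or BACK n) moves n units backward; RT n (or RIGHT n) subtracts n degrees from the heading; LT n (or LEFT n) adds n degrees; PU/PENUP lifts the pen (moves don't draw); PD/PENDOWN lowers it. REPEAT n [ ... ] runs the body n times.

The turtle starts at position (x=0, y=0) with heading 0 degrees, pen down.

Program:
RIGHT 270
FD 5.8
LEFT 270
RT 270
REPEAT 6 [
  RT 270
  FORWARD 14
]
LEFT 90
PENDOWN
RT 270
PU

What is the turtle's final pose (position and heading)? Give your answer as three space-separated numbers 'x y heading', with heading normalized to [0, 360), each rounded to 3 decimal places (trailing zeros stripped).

Answer: -14 -8.2 90

Derivation:
Executing turtle program step by step:
Start: pos=(0,0), heading=0, pen down
RT 270: heading 0 -> 90
FD 5.8: (0,0) -> (0,5.8) [heading=90, draw]
LT 270: heading 90 -> 0
RT 270: heading 0 -> 90
REPEAT 6 [
  -- iteration 1/6 --
  RT 270: heading 90 -> 180
  FD 14: (0,5.8) -> (-14,5.8) [heading=180, draw]
  -- iteration 2/6 --
  RT 270: heading 180 -> 270
  FD 14: (-14,5.8) -> (-14,-8.2) [heading=270, draw]
  -- iteration 3/6 --
  RT 270: heading 270 -> 0
  FD 14: (-14,-8.2) -> (0,-8.2) [heading=0, draw]
  -- iteration 4/6 --
  RT 270: heading 0 -> 90
  FD 14: (0,-8.2) -> (0,5.8) [heading=90, draw]
  -- iteration 5/6 --
  RT 270: heading 90 -> 180
  FD 14: (0,5.8) -> (-14,5.8) [heading=180, draw]
  -- iteration 6/6 --
  RT 270: heading 180 -> 270
  FD 14: (-14,5.8) -> (-14,-8.2) [heading=270, draw]
]
LT 90: heading 270 -> 0
PD: pen down
RT 270: heading 0 -> 90
PU: pen up
Final: pos=(-14,-8.2), heading=90, 7 segment(s) drawn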